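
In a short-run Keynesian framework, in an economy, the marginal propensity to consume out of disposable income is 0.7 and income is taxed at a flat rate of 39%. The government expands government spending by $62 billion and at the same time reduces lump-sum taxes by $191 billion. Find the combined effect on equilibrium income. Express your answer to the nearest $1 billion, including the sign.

+$342 billion

Expenditure multiplier = 1/(1 − c(1−t)) = 1/(1 − 0.7×0.61) = 1/0.573 ≈ 1.745.
ΔG contributes k·ΔG = (+$62 billion) / 0.573 ≈ +$108.2 billion.
ΔT of −$191 billion changes first-round spending by −c·ΔT = +$133.7 billion, contributing k·(−c·ΔT) = (+$133.7 billion) / 0.573 ≈ +$233.3 billion.
Net ΔY = k(ΔG − c·ΔT) = (+$195.7 billion) / 0.573 ≈ +$342 billion.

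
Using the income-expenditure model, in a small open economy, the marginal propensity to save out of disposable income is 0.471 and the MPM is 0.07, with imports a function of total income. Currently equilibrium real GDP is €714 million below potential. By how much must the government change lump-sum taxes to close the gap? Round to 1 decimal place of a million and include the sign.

−€730.2 million

MPC = 1 − MPS = 1 − 0.471 = 0.529.
Spending multiplier = 1/(1 − c + m) = 1/(1 − 0.529 + 0.07) = 1/0.541 ≈ 1.848.
Tax multiplier = −c·k = −0.529/0.541 ≈ −0.978. Need ΔY = +€714 million, so ΔT = ΔY/(−c·k) = −(+€714 million) × 0.541 / 0.529 ≈ −€730.2 million.
The government should cut lump-sum taxes by €730.2 million.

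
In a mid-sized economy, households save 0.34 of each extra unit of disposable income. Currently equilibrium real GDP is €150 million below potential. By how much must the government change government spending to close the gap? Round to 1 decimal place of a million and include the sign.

MPC = 1 − MPS = 1 − 0.34 = 0.66.
Spending multiplier = 1/(1 − MPC) = 1/(1 − 0.66) = 1/0.34 ≈ 2.941.
Need ΔY = +€150 million, so ΔG = ΔY/k = (+€150 million) × 0.34 = +€51 million.
The government should increase government spending by €51 million.

+€51.0 million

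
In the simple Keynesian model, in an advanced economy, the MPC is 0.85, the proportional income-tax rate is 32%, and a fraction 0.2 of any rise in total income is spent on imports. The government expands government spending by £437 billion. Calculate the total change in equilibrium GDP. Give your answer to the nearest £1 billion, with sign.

+£703 billion

Government-spending multiplier = 1/(1 − c(1−t) + m) = 1/(1 − 0.85×0.68 + 0.2) = 1/0.622 ≈ 1.608.
ΔY = k × ΔG = (+£437 billion) / 0.622 ≈ +£703 billion.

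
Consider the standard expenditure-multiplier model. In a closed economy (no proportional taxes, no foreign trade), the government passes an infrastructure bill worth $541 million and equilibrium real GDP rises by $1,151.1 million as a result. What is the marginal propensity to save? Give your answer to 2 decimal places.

0.47

Implied spending multiplier k = ΔY/ΔG = 1,151.1/541 ≈ 2.1277.
Since k = 1/(1 − MPC), MPC = 1 − 1/k = 1 − ΔG/ΔY = 1 − 541/1,151.1 ≈ 0.53.
MPS = 1 − MPC = 0.47.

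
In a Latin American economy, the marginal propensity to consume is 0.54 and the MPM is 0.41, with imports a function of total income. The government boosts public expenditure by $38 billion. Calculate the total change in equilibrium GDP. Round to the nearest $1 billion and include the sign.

+$44 billion

Expenditure multiplier = 1/(1 − c + m) = 1/(1 − 0.54 + 0.41) = 1/0.87 ≈ 1.149.
ΔY = k × ΔG = (+$38 billion) / 0.87 ≈ +$44 billion.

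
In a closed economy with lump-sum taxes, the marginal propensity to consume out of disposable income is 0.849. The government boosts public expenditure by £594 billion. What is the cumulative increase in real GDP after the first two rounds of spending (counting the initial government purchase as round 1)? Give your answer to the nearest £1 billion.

Round 1 adds ΔG = £594 billion; each later round is MPC = 0.849 times the previous.
After 2 rounds: 594 + 504.306 = ΔG·(1 − c^2)/(1 − c) = 594 × (1 − 0.720801)/0.151 ≈ £1,098 billion.

£1,098 billion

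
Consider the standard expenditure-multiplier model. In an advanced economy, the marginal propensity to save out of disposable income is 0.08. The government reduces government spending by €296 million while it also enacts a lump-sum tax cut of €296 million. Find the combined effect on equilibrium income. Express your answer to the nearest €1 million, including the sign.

−€296 million

MPC = 1 − MPS = 1 − 0.08 = 0.92.
Expenditure multiplier = 1/(1 − MPC) = 1/(1 − 0.92) = 1/0.08 = 12.5.
ΔG contributes k·ΔG = (−€296 million) / 0.08 = −€3,700 million.
ΔT of −€296 million changes first-round spending by −c·ΔT = +€272.32 million, contributing k·(−c·ΔT) = (+€272.32 million) / 0.08 = +€3,404 million.
With ΔG = ΔT and no other leakages, the balanced-budget multiplier is 1, so ΔY = ΔG = −€296 million.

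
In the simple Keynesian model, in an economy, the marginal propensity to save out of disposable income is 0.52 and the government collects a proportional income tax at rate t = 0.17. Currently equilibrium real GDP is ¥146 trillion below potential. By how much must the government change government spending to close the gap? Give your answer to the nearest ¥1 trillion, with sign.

MPC = 1 − MPS = 1 − 0.52 = 0.48.
Spending multiplier = 1/(1 − c(1−t)) = 1/(1 − 0.48×0.83) = 1/0.6016 ≈ 1.662.
Need ΔY = +¥146 trillion, so ΔG = ΔY/k = (+¥146 trillion) × 0.6016 ≈ +¥88 trillion.
The government should increase government spending by ¥88 trillion.

+¥88 trillion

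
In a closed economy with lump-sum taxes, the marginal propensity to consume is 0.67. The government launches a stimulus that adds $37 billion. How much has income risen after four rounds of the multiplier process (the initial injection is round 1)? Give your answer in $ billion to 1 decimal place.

Round 1 adds ΔG = $37 billion; each later round is MPC = 0.67 times the previous.
After 4 rounds: 37 + 24.79 + 16.6093 + 11.128231 = ΔG·(1 − c^4)/(1 − c) = 37 × (1 − 0.20151121)/0.33 ≈ $89.5 billion.

$89.5 billion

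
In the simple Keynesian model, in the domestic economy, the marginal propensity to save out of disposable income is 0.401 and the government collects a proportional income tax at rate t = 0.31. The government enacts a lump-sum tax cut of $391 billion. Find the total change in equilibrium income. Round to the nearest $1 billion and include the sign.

MPC = 1 − MPS = 1 − 0.401 = 0.599.
A lump-sum tax change of −$391 billion shifts disposable income by +$391 billion; first-round consumption changes by −c × ΔT = −0.599 × (−$391 billion) = +$234.209 billion.
Expenditure multiplier = 1/(1 − c(1−t)) = 1/(1 − 0.599×0.69) = 1/0.58669 ≈ 1.704.
The tax multiplier is −c × k ≈ −1.021, so ΔY = k × (−c·ΔT) = (+$234.209 billion) / 0.58669 ≈ +$399 billion.

+$399 billion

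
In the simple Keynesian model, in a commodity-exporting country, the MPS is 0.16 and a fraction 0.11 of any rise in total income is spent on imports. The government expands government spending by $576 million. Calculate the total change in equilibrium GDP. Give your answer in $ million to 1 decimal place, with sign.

MPC = 1 − MPS = 1 − 0.16 = 0.84.
Spending multiplier = 1/(1 − c + m) = 1/(1 − 0.84 + 0.11) = 1/0.27 ≈ 3.704.
ΔY = k × ΔG = (+$576 million) / 0.27 ≈ +$2,133.3 million.

+$2,133.3 million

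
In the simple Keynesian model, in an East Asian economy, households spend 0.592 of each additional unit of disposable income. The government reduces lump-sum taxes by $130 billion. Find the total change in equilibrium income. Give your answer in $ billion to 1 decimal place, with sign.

A lump-sum tax change of −$130 billion shifts disposable income by +$130 billion; first-round consumption changes by −c × ΔT = −0.592 × (−$130 billion) = +$76.96 billion.
Expenditure multiplier = 1/(1 − MPC) = 1/(1 − 0.592) = 1/0.408 ≈ 2.451.
The tax multiplier is −c × k ≈ −1.451, so ΔY = k × (−c·ΔT) = (+$76.96 billion) / 0.408 ≈ +$188.6 billion.

+$188.6 billion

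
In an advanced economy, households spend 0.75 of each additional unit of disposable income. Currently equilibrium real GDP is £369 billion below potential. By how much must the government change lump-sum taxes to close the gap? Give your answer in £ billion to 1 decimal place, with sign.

Spending multiplier = 1/(1 − MPC) = 1/(1 − 0.75) = 1/0.25 = 4.
Tax multiplier = −c·k = −0.75/0.25 = −3. Need ΔY = +£369 billion, so ΔT = ΔY/(−c·k) = −(+£369 billion) × 0.25 / 0.75 = −£123 billion.
The government should cut lump-sum taxes by £123 billion.

−£123.0 billion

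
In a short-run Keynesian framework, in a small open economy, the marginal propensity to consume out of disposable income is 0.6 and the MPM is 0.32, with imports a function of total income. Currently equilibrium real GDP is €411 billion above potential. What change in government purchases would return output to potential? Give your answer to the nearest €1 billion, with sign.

Spending multiplier = 1/(1 − c + m) = 1/(1 − 0.6 + 0.32) = 1/0.72 ≈ 1.389.
Need ΔY = −€411 billion, so ΔG = ΔY/k = (−€411 billion) × 0.72 ≈ −€296 billion.
The government should cut government purchases by €296 billion.

−€296 billion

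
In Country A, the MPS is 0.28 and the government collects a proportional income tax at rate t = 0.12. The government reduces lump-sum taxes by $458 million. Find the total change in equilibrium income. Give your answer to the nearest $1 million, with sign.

MPC = 1 − MPS = 1 − 0.28 = 0.72.
A lump-sum tax change of −$458 million shifts disposable income by +$458 million; first-round consumption changes by −c × ΔT = −0.72 × (−$458 million) = +$329.76 million.
Expenditure multiplier = 1/(1 − c(1−t)) = 1/(1 − 0.72×0.88) = 1/0.3664 ≈ 2.729.
The tax multiplier is −c × k ≈ −1.965, so ΔY = k × (−c·ΔT) = (+$329.76 million) / 0.3664 = +$900 million.

+$900 million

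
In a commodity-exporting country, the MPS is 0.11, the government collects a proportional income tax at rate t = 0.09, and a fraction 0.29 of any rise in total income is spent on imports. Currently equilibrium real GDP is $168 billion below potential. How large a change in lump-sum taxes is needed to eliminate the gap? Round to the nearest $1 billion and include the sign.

−$91 billion

MPC = 1 − MPS = 1 − 0.11 = 0.89.
Spending multiplier = 1/(1 − c(1−t) + m) = 1/(1 − 0.89×0.91 + 0.29) = 1/0.4801 ≈ 2.083.
Tax multiplier = −c·k = −0.89/0.4801 ≈ −1.854. Need ΔY = +$168 billion, so ΔT = ΔY/(−c·k) = −(+$168 billion) × 0.4801 / 0.89 ≈ −$91 billion.
The government should cut lump-sum taxes by $91 billion.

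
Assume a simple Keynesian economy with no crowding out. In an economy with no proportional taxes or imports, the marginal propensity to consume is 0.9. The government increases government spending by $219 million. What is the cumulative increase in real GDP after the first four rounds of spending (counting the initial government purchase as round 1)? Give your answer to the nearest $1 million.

Round 1 adds ΔG = $219 million; each later round is MPC = 0.9 times the previous.
After 4 rounds: 219 + 197.1 + 177.39 + 159.651 = ΔG·(1 − c^4)/(1 − c) = 219 × (1 − 0.6561)/0.1 ≈ $753 million.

$753 million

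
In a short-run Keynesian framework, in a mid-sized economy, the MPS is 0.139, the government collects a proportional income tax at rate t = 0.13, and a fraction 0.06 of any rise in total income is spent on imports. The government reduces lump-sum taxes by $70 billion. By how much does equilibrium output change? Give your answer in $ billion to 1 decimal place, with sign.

MPC = 1 − MPS = 1 − 0.139 = 0.861.
A lump-sum tax change of −$70 billion shifts disposable income by +$70 billion; first-round consumption changes by −c × ΔT = −0.861 × (−$70 billion) = +$60.27 billion.
Expenditure multiplier = 1/(1 − c(1−t) + m) = 1/(1 − 0.861×0.87 + 0.06) = 1/0.31093 ≈ 3.216.
The tax multiplier is −c × k ≈ −2.769, so ΔY = k × (−c·ΔT) = (+$60.27 billion) / 0.31093 ≈ +$193.8 billion.

+$193.8 billion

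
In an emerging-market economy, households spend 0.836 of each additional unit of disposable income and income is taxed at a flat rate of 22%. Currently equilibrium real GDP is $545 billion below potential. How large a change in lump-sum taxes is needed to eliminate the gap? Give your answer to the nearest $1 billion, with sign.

Spending multiplier = 1/(1 − c(1−t)) = 1/(1 − 0.836×0.78) = 1/0.34792 ≈ 2.874.
Tax multiplier = −c·k = −0.836/0.34792 ≈ −2.403. Need ΔY = +$545 billion, so ΔT = ΔY/(−c·k) = −(+$545 billion) × 0.34792 / 0.836 ≈ −$227 billion.
The government should cut lump-sum taxes by $227 billion.

−$227 billion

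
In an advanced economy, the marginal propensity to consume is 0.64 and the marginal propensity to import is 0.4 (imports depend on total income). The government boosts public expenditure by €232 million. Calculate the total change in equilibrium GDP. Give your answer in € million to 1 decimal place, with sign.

+€305.3 million

Expenditure multiplier = 1/(1 − c + m) = 1/(1 − 0.64 + 0.4) = 1/0.76 ≈ 1.316.
ΔY = k × ΔG = (+€232 million) / 0.76 ≈ +€305.3 million.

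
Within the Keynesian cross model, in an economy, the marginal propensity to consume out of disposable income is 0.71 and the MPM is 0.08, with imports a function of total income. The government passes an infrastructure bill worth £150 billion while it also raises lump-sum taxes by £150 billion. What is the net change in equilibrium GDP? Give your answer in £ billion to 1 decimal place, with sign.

Expenditure multiplier = 1/(1 − c + m) = 1/(1 − 0.71 + 0.08) = 1/0.37 ≈ 2.703.
ΔG contributes k·ΔG = (+£150 billion) / 0.37 ≈ +£405.4 billion.
ΔT of +£150 billion changes first-round spending by −c·ΔT = −£106.5 billion, contributing k·(−c·ΔT) = (−£106.5 billion) / 0.37 ≈ −£287.8 billion.
Net ΔY = k(ΔG − c·ΔT) = (+£43.5 billion) / 0.37 ≈ +£117.6 billion.

+£117.6 billion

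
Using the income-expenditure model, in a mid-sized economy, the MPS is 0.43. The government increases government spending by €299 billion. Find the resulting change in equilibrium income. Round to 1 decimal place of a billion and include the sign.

MPC = 1 − MPS = 1 − 0.43 = 0.57.
Expenditure multiplier = 1/(1 − MPC) = 1/(1 − 0.57) = 1/0.43 ≈ 2.326.
ΔY = k × ΔG = (+€299 billion) / 0.43 ≈ +€695.3 billion.

+€695.3 billion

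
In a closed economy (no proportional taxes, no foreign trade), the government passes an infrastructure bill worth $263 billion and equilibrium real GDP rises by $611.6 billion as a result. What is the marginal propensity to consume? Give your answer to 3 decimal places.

Implied spending multiplier k = ΔY/ΔG = 611.6/263 ≈ 2.3255.
Since k = 1/(1 − MPC), MPC = 1 − 1/k = 1 − ΔG/ΔY = 1 − 263/611.6 ≈ 0.570.

0.570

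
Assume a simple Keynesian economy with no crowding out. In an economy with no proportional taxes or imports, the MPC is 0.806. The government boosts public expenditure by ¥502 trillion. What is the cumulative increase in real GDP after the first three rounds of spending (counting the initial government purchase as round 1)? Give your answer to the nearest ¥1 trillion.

¥1,233 trillion

Round 1 adds ΔG = ¥502 trillion; each later round is MPC = 0.806 times the previous.
After 3 rounds: 502 + 404.612 + 326.117272 = ΔG·(1 − c^3)/(1 − c) = 502 × (1 − 0.523606616)/0.194 ≈ ¥1,233 trillion.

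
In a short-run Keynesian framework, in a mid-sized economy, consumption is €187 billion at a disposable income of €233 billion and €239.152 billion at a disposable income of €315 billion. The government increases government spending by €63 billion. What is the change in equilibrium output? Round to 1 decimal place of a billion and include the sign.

MPC = ΔC/ΔYd = (239.152 − 187)/(315 − 233) = 52.152/82 = 0.636.
Government-spending multiplier = 1/(1 − MPC) = 1/(1 − 0.636) = 1/0.364 ≈ 2.747.
ΔY = k × ΔG = (+€63 billion) / 0.364 ≈ +€173.1 billion.

+€173.1 billion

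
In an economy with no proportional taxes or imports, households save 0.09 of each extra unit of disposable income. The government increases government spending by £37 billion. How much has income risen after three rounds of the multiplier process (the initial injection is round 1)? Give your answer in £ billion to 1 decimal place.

MPC = 1 − MPS = 1 − 0.09 = 0.91.
Round 1 adds ΔG = £37 billion; each later round is MPC = 0.91 times the previous.
After 3 rounds: 37 + 33.67 + 30.6397 = ΔG·(1 − c^3)/(1 − c) = 37 × (1 − 0.753571)/0.09 ≈ £101.3 billion.

£101.3 billion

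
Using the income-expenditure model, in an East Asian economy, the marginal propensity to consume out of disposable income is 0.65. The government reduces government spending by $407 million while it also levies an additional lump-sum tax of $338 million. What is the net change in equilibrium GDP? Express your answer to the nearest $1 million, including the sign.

Expenditure multiplier = 1/(1 − MPC) = 1/(1 − 0.65) = 1/0.35 ≈ 2.857.
ΔG contributes k·ΔG = (−$407 million) / 0.35 ≈ −$1,162.9 million.
ΔT of +$338 million changes first-round spending by −c·ΔT = −$219.7 million, contributing k·(−c·ΔT) = (−$219.7 million) / 0.35 ≈ −$627.7 million.
Net ΔY = k(ΔG − c·ΔT) = (−$626.7 million) / 0.35 ≈ −$1,791 million.

−$1,791 million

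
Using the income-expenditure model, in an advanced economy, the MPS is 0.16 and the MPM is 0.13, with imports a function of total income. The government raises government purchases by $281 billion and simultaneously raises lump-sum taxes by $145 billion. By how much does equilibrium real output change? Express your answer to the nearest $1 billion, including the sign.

+$549 billion

MPC = 1 − MPS = 1 − 0.16 = 0.84.
Expenditure multiplier = 1/(1 − c + m) = 1/(1 − 0.84 + 0.13) = 1/0.29 ≈ 3.448.
ΔG contributes k·ΔG = (+$281 billion) / 0.29 ≈ +$969 billion.
ΔT of +$145 billion changes first-round spending by −c·ΔT = −$121.8 billion, contributing k·(−c·ΔT) = (−$121.8 billion) / 0.29 = −$420 billion.
Net ΔY = k(ΔG − c·ΔT) = (+$159.2 billion) / 0.29 ≈ +$549 billion.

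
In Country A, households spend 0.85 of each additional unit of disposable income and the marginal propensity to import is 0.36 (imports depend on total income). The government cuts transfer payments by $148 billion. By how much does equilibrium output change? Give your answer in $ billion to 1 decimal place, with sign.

−$246.7 billion

The transfer change shifts disposable income by −$148 billion, so first-round consumption changes by c·ΔTR = 0.85 × (−$148 billion) = −$125.8 billion.
Expenditure multiplier = 1/(1 − c + m) = 1/(1 − 0.85 + 0.36) = 1/0.51 ≈ 1.961.
The transfer multiplier is c × k ≈ 1.667, so ΔY = k × (c·ΔTR) = (−$125.8 billion) / 0.51 ≈ −$246.7 billion.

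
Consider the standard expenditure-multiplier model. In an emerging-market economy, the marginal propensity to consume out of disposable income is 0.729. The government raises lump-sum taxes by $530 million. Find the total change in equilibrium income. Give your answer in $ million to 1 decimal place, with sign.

A lump-sum tax change of +$530 million shifts disposable income by −$530 million; first-round consumption changes by −c × ΔT = −0.729 × (+$530 million) = −$386.37 million.
Expenditure multiplier = 1/(1 − MPC) = 1/(1 − 0.729) = 1/0.271 ≈ 3.69.
The tax multiplier is −c × k ≈ −2.69, so ΔY = k × (−c·ΔT) = (−$386.37 million) / 0.271 ≈ −$1,425.7 million.

−$1,425.7 million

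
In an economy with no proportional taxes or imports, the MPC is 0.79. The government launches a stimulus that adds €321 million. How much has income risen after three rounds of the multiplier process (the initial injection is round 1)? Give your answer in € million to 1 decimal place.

Round 1 adds ΔG = €321 million; each later round is MPC = 0.79 times the previous.
After 3 rounds: 321 + 253.59 + 200.3361 = ΔG·(1 − c^3)/(1 − c) = 321 × (1 − 0.493039)/0.21 ≈ €774.9 million.

€774.9 million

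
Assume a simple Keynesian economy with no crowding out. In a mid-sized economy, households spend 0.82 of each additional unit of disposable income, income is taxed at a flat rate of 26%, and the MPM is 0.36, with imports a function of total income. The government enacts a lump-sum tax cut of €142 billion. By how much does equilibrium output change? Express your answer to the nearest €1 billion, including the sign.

+€155 billion

A lump-sum tax change of −€142 billion shifts disposable income by +€142 billion; first-round consumption changes by −c × ΔT = −0.82 × (−€142 billion) = +€116.44 billion.
Expenditure multiplier = 1/(1 − c(1−t) + m) = 1/(1 − 0.82×0.74 + 0.36) = 1/0.7532 ≈ 1.328.
The tax multiplier is −c × k ≈ −1.089, so ΔY = k × (−c·ΔT) = (+€116.44 billion) / 0.7532 ≈ +€155 billion.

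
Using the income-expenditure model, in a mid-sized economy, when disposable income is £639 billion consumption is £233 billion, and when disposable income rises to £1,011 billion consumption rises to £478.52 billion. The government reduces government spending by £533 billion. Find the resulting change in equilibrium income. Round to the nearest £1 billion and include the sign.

−£1,568 billion

MPC = ΔC/ΔYd = (478.52 − 233)/(1,011 − 639) = 245.52/372 = 0.66.
Government-spending multiplier = 1/(1 − MPC) = 1/(1 − 0.66) = 1/0.34 ≈ 2.941.
ΔY = k × ΔG = (−£533 billion) / 0.34 ≈ −£1,568 billion.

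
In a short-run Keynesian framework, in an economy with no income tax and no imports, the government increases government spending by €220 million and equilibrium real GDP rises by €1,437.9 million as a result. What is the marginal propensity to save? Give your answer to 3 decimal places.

0.153

Implied spending multiplier k = ΔY/ΔG = 1,437.9/220 ≈ 6.5359.
Since k = 1/(1 − MPC), MPC = 1 − 1/k = 1 − ΔG/ΔY = 1 − 220/1,437.9 ≈ 0.847.
MPS = 1 − MPC = 0.153.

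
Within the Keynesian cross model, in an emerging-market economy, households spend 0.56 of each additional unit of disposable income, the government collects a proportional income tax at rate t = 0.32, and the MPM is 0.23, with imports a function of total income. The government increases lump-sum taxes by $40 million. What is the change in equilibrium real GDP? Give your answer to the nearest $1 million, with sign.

−$26 million

A lump-sum tax change of +$40 million shifts disposable income by −$40 million; first-round consumption changes by −c × ΔT = −0.56 × (+$40 million) = −$22.4 million.
Expenditure multiplier = 1/(1 − c(1−t) + m) = 1/(1 − 0.56×0.68 + 0.23) = 1/0.8492 ≈ 1.178.
The tax multiplier is −c × k ≈ −0.659, so ΔY = k × (−c·ΔT) = (−$22.4 million) / 0.8492 ≈ −$26 million.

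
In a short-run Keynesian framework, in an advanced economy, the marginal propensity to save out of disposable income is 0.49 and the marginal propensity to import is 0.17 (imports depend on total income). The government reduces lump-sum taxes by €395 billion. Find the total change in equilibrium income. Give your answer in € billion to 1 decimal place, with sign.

+€305.2 billion

MPC = 1 − MPS = 1 − 0.49 = 0.51.
A lump-sum tax change of −€395 billion shifts disposable income by +€395 billion; first-round consumption changes by −c × ΔT = −0.51 × (−€395 billion) = +€201.45 billion.
Expenditure multiplier = 1/(1 − c + m) = 1/(1 − 0.51 + 0.17) = 1/0.66 ≈ 1.515.
The tax multiplier is −c × k ≈ −0.773, so ΔY = k × (−c·ΔT) = (+€201.45 billion) / 0.66 ≈ +€305.2 billion.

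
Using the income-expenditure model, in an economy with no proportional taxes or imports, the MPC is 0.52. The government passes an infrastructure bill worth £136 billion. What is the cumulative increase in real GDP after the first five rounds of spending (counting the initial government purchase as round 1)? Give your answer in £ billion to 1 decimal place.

Round 1 adds ΔG = £136 billion; each later round is MPC = 0.52 times the previous.
After 5 rounds: 136 + 70.72 + 36.7744 + 19.122688 + 9.94379776 = ΔG·(1 − c^5)/(1 − c) = 136 × (1 − 0.0380204032)/0.48 ≈ £272.6 billion.

£272.6 billion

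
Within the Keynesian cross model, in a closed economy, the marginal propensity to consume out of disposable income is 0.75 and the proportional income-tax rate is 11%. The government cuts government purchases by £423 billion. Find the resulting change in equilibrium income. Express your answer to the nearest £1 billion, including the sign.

Spending multiplier = 1/(1 − c(1−t)) = 1/(1 − 0.75×0.89) = 1/0.3325 ≈ 3.008.
ΔY = k × ΔG = (−£423 billion) / 0.3325 ≈ −£1,272 billion.

−£1,272 billion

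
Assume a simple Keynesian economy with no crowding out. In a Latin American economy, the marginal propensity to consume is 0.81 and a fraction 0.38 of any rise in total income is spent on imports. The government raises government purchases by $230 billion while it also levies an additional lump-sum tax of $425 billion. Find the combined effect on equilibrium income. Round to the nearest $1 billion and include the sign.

−$200 billion

Expenditure multiplier = 1/(1 − c + m) = 1/(1 − 0.81 + 0.38) = 1/0.57 ≈ 1.754.
ΔG contributes k·ΔG = (+$230 billion) / 0.57 ≈ +$403.5 billion.
ΔT of +$425 billion changes first-round spending by −c·ΔT = −$344.25 billion, contributing k·(−c·ΔT) = (−$344.25 billion) / 0.57 ≈ −$603.9 billion.
Net ΔY = k(ΔG − c·ΔT) = (−$114.25 billion) / 0.57 ≈ −$200 billion.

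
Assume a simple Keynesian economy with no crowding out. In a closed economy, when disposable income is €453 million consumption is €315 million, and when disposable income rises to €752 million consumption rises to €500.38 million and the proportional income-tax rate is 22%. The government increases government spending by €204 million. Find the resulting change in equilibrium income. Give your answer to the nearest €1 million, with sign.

+€395 million

MPC = ΔC/ΔYd = (500.38 − 315)/(752 − 453) = 185.38/299 = 0.62.
Expenditure multiplier = 1/(1 − c(1−t)) = 1/(1 − 0.62×0.78) = 1/0.5164 ≈ 1.936.
ΔY = k × ΔG = (+€204 million) / 0.5164 ≈ +€395 million.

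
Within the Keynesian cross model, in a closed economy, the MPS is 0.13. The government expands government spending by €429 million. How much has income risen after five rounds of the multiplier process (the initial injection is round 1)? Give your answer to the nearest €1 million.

MPC = 1 − MPS = 1 − 0.13 = 0.87.
Round 1 adds ΔG = €429 million; each later round is MPC = 0.87 times the previous.
After 5 rounds: 429 + 373.23 + 324.7101 + 282.497787 + 245.77307469 = ΔG·(1 − c^5)/(1 − c) = 429 × (1 − 0.4984209207)/0.13 ≈ €1,655 million.

€1,655 million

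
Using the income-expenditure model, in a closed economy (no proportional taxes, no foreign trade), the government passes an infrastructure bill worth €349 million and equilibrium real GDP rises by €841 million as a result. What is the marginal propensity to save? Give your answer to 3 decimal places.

Implied spending multiplier k = ΔY/ΔG = 841/349 ≈ 2.4097.
Since k = 1/(1 − MPC), MPC = 1 − 1/k = 1 − ΔG/ΔY = 1 − 349/841 ≈ 0.585.
MPS = 1 − MPC = 0.415.

0.415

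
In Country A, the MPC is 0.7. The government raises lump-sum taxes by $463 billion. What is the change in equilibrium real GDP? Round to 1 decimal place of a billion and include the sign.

A lump-sum tax change of +$463 billion shifts disposable income by −$463 billion; first-round consumption changes by −c × ΔT = −0.7 × (+$463 billion) = −$324.1 billion.
Expenditure multiplier = 1/(1 − MPC) = 1/(1 − 0.7) = 1/0.3 ≈ 3.333.
The tax multiplier is −c × k ≈ −2.333, so ΔY = k × (−c·ΔT) = (−$324.1 billion) / 0.3 ≈ −$1,080.3 billion.

−$1,080.3 billion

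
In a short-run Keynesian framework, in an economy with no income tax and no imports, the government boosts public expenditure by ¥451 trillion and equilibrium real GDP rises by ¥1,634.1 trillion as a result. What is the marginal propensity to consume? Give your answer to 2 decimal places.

0.72

Implied spending multiplier k = ΔY/ΔG = 1,634.1/451 ≈ 3.6233.
Since k = 1/(1 − MPC), MPC = 1 − 1/k = 1 − ΔG/ΔY = 1 − 451/1,634.1 ≈ 0.72.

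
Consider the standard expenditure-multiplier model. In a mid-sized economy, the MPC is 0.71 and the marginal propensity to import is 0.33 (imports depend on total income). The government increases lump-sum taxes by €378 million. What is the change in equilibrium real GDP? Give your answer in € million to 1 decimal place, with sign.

A lump-sum tax change of +€378 million shifts disposable income by −€378 million; first-round consumption changes by −c × ΔT = −0.71 × (+€378 million) = −€268.38 million.
Expenditure multiplier = 1/(1 − c + m) = 1/(1 − 0.71 + 0.33) = 1/0.62 ≈ 1.613.
The tax multiplier is −c × k ≈ −1.145, so ΔY = k × (−c·ΔT) = (−€268.38 million) / 0.62 ≈ −€432.9 million.

−€432.9 million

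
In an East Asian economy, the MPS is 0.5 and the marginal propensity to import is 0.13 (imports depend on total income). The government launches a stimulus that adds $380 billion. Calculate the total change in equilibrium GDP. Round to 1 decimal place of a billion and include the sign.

MPC = 1 − MPS = 1 − 0.5 = 0.5.
Government-spending multiplier = 1/(1 − c + m) = 1/(1 − 0.5 + 0.13) = 1/0.63 ≈ 1.587.
ΔY = k × ΔG = (+$380 billion) / 0.63 ≈ +$603.2 billion.

+$603.2 billion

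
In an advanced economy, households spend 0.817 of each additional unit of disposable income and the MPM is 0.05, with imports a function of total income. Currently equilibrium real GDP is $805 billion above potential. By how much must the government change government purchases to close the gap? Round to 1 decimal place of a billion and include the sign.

Spending multiplier = 1/(1 − c + m) = 1/(1 − 0.817 + 0.05) = 1/0.233 ≈ 4.292.
Need ΔY = −$805 billion, so ΔG = ΔY/k = (−$805 billion) × 0.233 ≈ −$187.6 billion.
The government should cut government purchases by $187.6 billion.

−$187.6 billion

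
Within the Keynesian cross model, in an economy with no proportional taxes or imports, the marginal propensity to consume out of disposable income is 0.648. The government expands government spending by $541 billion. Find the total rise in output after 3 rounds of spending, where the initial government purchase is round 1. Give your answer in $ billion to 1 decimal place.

Round 1 adds ΔG = $541 billion; each later round is MPC = 0.648 times the previous.
After 3 rounds: 541 + 350.568 + 227.168064 = ΔG·(1 − c^3)/(1 − c) = 541 × (1 − 0.272097792)/0.352 ≈ $1,118.7 billion.

$1,118.7 billion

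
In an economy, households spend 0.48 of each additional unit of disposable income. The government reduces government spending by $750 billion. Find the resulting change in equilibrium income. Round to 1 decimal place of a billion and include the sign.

Spending multiplier = 1/(1 − MPC) = 1/(1 − 0.48) = 1/0.52 ≈ 1.923.
ΔY = k × ΔG = (−$750 billion) / 0.52 ≈ −$1,442.3 billion.

−$1,442.3 billion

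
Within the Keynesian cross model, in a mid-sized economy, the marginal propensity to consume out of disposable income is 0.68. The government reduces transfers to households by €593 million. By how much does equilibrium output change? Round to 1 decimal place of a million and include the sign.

−€1,260.1 million

The transfer change shifts disposable income by −€593 million, so first-round consumption changes by c·ΔTR = 0.68 × (−€593 million) = −€403.24 million.
Expenditure multiplier = 1/(1 − MPC) = 1/(1 − 0.68) = 1/0.32 = 3.125.
The transfer multiplier is c × k = 2.125, so ΔY = k × (c·ΔTR) = (−€403.24 million) / 0.32 ≈ −€1,260.1 million.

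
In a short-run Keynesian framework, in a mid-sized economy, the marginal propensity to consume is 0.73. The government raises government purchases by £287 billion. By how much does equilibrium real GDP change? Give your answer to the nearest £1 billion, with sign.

Spending multiplier = 1/(1 − MPC) = 1/(1 − 0.73) = 1/0.27 ≈ 3.704.
ΔY = k × ΔG = (+£287 billion) / 0.27 ≈ +£1,063 billion.

+£1,063 billion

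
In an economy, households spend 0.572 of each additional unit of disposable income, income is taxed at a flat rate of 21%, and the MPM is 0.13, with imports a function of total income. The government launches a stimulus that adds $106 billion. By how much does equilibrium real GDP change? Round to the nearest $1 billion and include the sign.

+$156 billion

Government-spending multiplier = 1/(1 − c(1−t) + m) = 1/(1 − 0.572×0.79 + 0.13) = 1/0.67812 ≈ 1.475.
ΔY = k × ΔG = (+$106 billion) / 0.67812 ≈ +$156 billion.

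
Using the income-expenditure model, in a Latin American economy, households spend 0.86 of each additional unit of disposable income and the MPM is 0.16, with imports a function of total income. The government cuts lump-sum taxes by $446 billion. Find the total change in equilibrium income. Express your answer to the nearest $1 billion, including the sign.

+$1,279 billion

A lump-sum tax change of −$446 billion shifts disposable income by +$446 billion; first-round consumption changes by −c × ΔT = −0.86 × (−$446 billion) = +$383.56 billion.
Expenditure multiplier = 1/(1 − c + m) = 1/(1 − 0.86 + 0.16) = 1/0.3 ≈ 3.333.
The tax multiplier is −c × k ≈ −2.867, so ΔY = k × (−c·ΔT) = (+$383.56 billion) / 0.3 ≈ +$1,279 billion.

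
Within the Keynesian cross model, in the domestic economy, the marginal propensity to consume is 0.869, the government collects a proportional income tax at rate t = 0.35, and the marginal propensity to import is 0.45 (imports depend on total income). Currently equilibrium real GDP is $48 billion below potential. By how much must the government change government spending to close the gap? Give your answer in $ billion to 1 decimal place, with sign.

+$42.5 billion

Spending multiplier = 1/(1 − c(1−t) + m) = 1/(1 − 0.869×0.65 + 0.45) = 1/0.88515 ≈ 1.13.
Need ΔY = +$48 billion, so ΔG = ΔY/k = (+$48 billion) × 0.88515 ≈ +$42.5 billion.
The government should increase government spending by $42.5 billion.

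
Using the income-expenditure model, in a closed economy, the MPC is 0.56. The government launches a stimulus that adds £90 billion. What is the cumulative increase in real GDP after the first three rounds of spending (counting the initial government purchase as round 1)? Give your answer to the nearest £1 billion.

Round 1 adds ΔG = £90 billion; each later round is MPC = 0.56 times the previous.
After 3 rounds: 90 + 50.4 + 28.224 = ΔG·(1 − c^3)/(1 − c) = 90 × (1 − 0.175616)/0.44 ≈ £169 billion.

£169 billion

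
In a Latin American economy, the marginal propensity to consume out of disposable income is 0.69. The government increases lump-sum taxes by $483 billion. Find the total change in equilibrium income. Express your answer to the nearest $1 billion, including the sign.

A lump-sum tax change of +$483 billion shifts disposable income by −$483 billion; first-round consumption changes by −c × ΔT = −0.69 × (+$483 billion) = −$333.27 billion.
Expenditure multiplier = 1/(1 − MPC) = 1/(1 − 0.69) = 1/0.31 ≈ 3.226.
The tax multiplier is −c × k ≈ −2.226, so ΔY = k × (−c·ΔT) = (−$333.27 billion) / 0.31 ≈ −$1,075 billion.

−$1,075 billion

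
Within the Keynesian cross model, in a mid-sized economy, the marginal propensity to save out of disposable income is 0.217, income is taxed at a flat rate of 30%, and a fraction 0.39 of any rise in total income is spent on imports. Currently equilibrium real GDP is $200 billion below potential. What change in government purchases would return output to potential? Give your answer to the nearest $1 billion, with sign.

+$168 billion

MPC = 1 − MPS = 1 − 0.217 = 0.783.
Spending multiplier = 1/(1 − c(1−t) + m) = 1/(1 − 0.783×0.7 + 0.39) = 1/0.8419 ≈ 1.188.
Need ΔY = +$200 billion, so ΔG = ΔY/k = (+$200 billion) × 0.8419 ≈ +$168 billion.
The government should increase government purchases by $168 billion.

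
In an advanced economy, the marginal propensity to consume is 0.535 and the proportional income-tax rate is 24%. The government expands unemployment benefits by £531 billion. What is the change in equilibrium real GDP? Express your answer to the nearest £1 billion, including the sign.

The transfer change shifts disposable income by +£531 billion, so first-round consumption changes by c·ΔTR = 0.535 × (+£531 billion) = +£284.085 billion.
Expenditure multiplier = 1/(1 − c(1−t)) = 1/(1 − 0.535×0.76) = 1/0.5934 ≈ 1.685.
The transfer multiplier is c × k ≈ 0.902, so ΔY = k × (c·ΔTR) = (+£284.085 billion) / 0.5934 ≈ +£479 billion.

+£479 billion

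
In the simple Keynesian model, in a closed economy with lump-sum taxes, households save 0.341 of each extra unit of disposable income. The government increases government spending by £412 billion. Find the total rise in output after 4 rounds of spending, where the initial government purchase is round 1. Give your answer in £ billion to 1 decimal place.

MPC = 1 − MPS = 1 − 0.341 = 0.659.
Round 1 adds ΔG = £412 billion; each later round is MPC = 0.659 times the previous.
After 4 rounds: 412 + 271.508 + 178.923772 + 117.910765748 = ΔG·(1 − c^4)/(1 − c) = 412 × (1 − 0.188599986961)/0.341 ≈ £980.3 billion.

£980.3 billion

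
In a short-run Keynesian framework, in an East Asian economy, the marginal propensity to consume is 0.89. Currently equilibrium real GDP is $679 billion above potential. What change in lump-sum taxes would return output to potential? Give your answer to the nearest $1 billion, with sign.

Spending multiplier = 1/(1 − MPC) = 1/(1 − 0.89) = 1/0.11 ≈ 9.091.
Tax multiplier = −c·k = −0.89/0.11 ≈ −8.091. Need ΔY = −$679 billion, so ΔT = ΔY/(−c·k) = −(−$679 billion) × 0.11 / 0.89 ≈ +$84 billion.
The government should raise lump-sum taxes by $84 billion.

+$84 billion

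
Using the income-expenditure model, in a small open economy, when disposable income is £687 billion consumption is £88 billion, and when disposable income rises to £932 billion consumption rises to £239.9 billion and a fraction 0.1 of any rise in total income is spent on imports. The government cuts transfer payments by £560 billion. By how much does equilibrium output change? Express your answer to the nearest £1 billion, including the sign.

−£723 billion

MPC = ΔC/ΔYd = (239.9 − 88)/(932 − 687) = 151.9/245 = 0.62.
The transfer change shifts disposable income by −£560 billion, so first-round consumption changes by c·ΔTR = 0.62 × (−£560 billion) = −£347.2 billion.
Expenditure multiplier = 1/(1 − c + m) = 1/(1 − 0.62 + 0.1) = 1/0.48 ≈ 2.083.
The transfer multiplier is c × k ≈ 1.292, so ΔY = k × (c·ΔTR) = (−£347.2 billion) / 0.48 ≈ −£723 billion.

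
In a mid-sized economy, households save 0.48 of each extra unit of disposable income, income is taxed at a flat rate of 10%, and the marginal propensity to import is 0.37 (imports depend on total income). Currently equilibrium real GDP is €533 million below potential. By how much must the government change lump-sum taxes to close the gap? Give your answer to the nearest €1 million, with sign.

MPC = 1 − MPS = 1 − 0.48 = 0.52.
Spending multiplier = 1/(1 − c(1−t) + m) = 1/(1 − 0.52×0.9 + 0.37) = 1/0.902 ≈ 1.109.
Tax multiplier = −c·k = −0.52/0.902 ≈ −0.576. Need ΔY = +€533 million, so ΔT = ΔY/(−c·k) = −(+€533 million) × 0.902 / 0.52 ≈ −€925 million.
The government should cut lump-sum taxes by €925 million.

−€925 million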